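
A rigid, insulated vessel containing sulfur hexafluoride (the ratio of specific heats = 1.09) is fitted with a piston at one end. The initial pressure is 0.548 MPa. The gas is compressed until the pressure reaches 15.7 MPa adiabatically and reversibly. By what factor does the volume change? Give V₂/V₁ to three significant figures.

From PV^γ = const, V₂/V₁ = (P₁/P₂)^(1/γ).
V₂/V₁ = (0.548/15.7)^(0.917) = 0.04605.

V₂/V₁ ≈ 0.0460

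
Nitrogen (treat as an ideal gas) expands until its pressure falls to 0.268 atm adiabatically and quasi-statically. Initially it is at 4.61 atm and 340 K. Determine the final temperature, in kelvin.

Along an adiabat T P^((1−γ)/γ) is constant, so T₂ = T₁ (P₂/P₁)^((γ−1)/γ).
For a diatomic ideal gas γ = 7/5, so (γ−1)/γ = 2/7.
T₂ = 340 × (0.268/4.61)^(2/7) = 150.8 K.

T₂ ≈ 151 K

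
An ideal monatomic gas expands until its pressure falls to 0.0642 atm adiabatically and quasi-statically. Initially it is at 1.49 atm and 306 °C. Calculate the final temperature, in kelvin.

T₂ ≈ 165 K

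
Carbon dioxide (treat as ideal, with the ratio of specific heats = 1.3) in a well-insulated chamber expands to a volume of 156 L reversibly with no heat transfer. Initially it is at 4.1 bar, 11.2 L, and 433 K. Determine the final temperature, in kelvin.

T₂ ≈ 196 K

Adiabatic: T₁V₁^(γ−1) = T₂V₂^(γ−1) ⇒ T₂ = T₁ (V₁/V₂)^(γ−1).
T₂ = 433 × (11.2/156)^(0.3) = 196.5 K.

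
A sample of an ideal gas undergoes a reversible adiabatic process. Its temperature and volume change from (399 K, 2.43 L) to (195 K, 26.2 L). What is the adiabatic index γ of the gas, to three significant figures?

TV^(γ−1) = const ⇒ γ − 1 = ln(T₂/T₁) / ln(V₁/V₂).
γ = 1 + ln(195/399) / ln(2.43/26.2) = 1.301.

γ ≈ 1.30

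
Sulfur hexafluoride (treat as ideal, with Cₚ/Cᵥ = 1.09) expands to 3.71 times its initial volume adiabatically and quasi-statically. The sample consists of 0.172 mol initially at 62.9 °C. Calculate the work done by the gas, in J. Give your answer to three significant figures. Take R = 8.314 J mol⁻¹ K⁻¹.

W ≈ 594 J

For a reversible adiabat TV^(γ−1) is constant, so T₂ = T₁ (V₁/V₂)^(γ−1).
T₁ = 62.9 °C = 336 K.
T₂ = 336 × (1/3.71)^(0.09) = 298.6 K.
Q = 0, so ΔU = W_on_gas = nCᵥΔT with Cᵥ = R/(γ−1) = 92.38 J/(mol·K).
ΔU = 0.172 × 92.38 × (298.6 − 336) = -594.3 J.
Work done by the gas = −ΔU = 594.3 J.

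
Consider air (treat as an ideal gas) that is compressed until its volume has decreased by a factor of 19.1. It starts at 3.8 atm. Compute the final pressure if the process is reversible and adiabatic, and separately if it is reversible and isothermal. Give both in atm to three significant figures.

adiabatic: 236 atm; isothermal: 72.6 atm

For a diatomic ideal gas γ = 7/5.
Isothermal: P₂ = P₁(V₁/V₂) = 3.8×19.1 = 72.58 atm.
Adiabatic: P₂ = P₁(V₁/V₂)^γ = 3.8×19.1^(7/5) = 236.2 atm.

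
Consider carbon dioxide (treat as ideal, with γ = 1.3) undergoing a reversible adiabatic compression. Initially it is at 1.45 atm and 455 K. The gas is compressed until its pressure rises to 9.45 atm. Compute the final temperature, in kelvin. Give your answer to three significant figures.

Adiabatic: T₂/T₁ = (P₂/P₁)^((γ−1)/γ).
T₂ = 455 × (9.45/1.45)^(0.231) = 701.2 K.

T₂ ≈ 701 K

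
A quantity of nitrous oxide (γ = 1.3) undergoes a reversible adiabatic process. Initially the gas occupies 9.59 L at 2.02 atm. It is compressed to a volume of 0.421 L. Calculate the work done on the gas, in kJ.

W ≈ 10.2 kJ

P₂ = P₁(V₁/V₂)^γ = 2.02×(9.59/0.421)^(1.3) = 117.5 atm.
For a reversible adiabat, W_by_gas = (P₁V₁ − P₂V₂)/(γ−1).
W_by = (204700×0.00959 − 1.191×10^7×0.000421) / (0.3) = -10170 J.
W_on_gas = −W_by = 10170 J.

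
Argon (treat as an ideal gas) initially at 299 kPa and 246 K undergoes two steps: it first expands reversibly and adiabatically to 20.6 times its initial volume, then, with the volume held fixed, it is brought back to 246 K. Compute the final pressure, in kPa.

For a monatomic ideal gas γ = 5/3.
Adiabatic step (PV^γ = const): P₂ = 299×(1/20.6)^(5/3) = 1.931 kPa; T₂ = 246×(1/20.6)^(2/3) = 32.74 K.
Isochoric: P₃ = P₂(T₃/T₂) = 1.931 × (246/32.74) = 14.51 kPa.

P₃ ≈ 14.5 kPa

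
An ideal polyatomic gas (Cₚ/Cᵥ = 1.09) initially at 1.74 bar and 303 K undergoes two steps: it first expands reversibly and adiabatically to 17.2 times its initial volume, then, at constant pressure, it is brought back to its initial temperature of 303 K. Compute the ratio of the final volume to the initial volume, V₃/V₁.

V₃/V₁ ≈ 22.2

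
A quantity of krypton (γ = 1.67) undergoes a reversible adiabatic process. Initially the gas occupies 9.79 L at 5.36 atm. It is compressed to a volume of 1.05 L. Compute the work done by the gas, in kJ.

W ≈ -27.5 kJ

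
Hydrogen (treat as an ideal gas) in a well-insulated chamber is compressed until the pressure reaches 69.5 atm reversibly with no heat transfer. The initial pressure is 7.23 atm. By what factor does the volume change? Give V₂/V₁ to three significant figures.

From PV^γ = const, V₂/V₁ = (P₁/P₂)^(1/γ).
For a diatomic ideal gas γ = 7/5.
V₂/V₁ = (7.23/69.5)^(5/7) = 0.1986.

V₂/V₁ ≈ 0.199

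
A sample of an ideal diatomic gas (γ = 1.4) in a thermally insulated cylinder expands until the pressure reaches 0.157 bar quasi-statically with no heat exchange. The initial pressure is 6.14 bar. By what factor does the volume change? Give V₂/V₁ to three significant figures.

V₂/V₁ ≈ 13.7

From PV^γ = const, V₂/V₁ = (P₁/P₂)^(1/γ).
V₂/V₁ = (6.14/0.157)^(0.714) = 13.72.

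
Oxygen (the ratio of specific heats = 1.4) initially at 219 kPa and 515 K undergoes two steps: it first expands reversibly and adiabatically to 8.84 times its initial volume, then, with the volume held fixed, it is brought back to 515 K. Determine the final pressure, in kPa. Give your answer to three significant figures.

P₃ ≈ 24.8 kPa

Adiabatic step (PV^γ = const): P₂ = 219×(1/8.84)^(1.4) = 10.36 kPa; T₂ = 515×(1/8.84)^(0.4) = 215.4 K.
Isochoric: P₃ = P₂(T₃/T₂) = 10.36 × (515/215.4) = 24.77 kPa.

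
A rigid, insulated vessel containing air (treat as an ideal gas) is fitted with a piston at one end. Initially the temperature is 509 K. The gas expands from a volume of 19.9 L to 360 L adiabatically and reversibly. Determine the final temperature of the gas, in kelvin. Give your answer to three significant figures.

For a reversible adiabat TV^(γ−1) is constant, so T₂ = T₁ (V₁/V₂)^(γ−1).
For a diatomic ideal gas γ = 7/5, so γ−1 = 2/5.
T₂ = 509 × (19.9/360)^(2/5) = 159.9 K.

T₂ ≈ 160 K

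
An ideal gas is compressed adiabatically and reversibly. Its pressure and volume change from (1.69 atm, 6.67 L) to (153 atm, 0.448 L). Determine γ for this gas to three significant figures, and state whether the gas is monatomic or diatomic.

PV^γ = const ⇒ γ = ln(P₂/P₁) / ln(V₁/V₂).
γ = ln(153/1.69) / ln(6.67/0.448) = 1.668.
γ ≈ 1.67 is close to 5/3, so the gas is monatomic.

γ ≈ 1.67; monatomic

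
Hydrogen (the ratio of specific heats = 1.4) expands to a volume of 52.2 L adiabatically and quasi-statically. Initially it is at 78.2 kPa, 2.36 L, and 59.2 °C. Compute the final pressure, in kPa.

P₂ ≈ 1.02 kPa

Since PV^γ is constant along a reversible adiabat, P₂ = P₁ (V₁/V₂)^γ.
P₂ = 78.2 × (2.36/52.2)^(1.4) = 1.025 kPa.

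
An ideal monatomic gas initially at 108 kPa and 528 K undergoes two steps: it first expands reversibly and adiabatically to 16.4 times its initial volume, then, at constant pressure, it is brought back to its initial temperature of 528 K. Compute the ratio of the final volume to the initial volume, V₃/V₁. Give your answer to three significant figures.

For a monatomic ideal gas γ = 5/3.
Adiabatic step: V₂/V₁ = 16.4; T₂ = T₁·(1/16.4)^(2/3) = 81.8 K.
Isobaric step: V₃/V₂ = T₃/T₂ = 528/81.8.
V₃/V₁ = (V₂/V₁)(V₃/V₂) = 16.4 × (528/81.8) = 105.9.

V₃/V₁ ≈ 106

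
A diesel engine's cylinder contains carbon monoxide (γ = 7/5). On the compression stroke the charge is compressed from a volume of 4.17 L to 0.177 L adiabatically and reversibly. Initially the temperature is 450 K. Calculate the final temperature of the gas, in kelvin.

T₂ ≈ 1590 K

For a reversible adiabat TV^(γ−1) is constant, so T₂ = T₁ (V₁/V₂)^(γ−1).
T₂ = 450 × (4.17/0.177)^(2/5) = 1592 K.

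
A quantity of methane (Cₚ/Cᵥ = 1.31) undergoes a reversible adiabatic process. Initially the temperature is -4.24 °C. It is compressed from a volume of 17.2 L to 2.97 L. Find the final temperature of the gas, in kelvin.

For a reversible adiabat TV^(γ−1) is constant, so T₂ = T₁ (V₁/V₂)^(γ−1).
T₁ = -4.24 °C = 268.9 K.
T₂ = 268.9 × (17.2/2.97)^(0.31) = 463.5 K.

T₂ ≈ 464 K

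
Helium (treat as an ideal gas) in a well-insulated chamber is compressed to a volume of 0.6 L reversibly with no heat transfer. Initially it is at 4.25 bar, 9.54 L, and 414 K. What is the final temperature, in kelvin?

T₂ ≈ 2620 K

For a reversible adiabat TV^(γ−1) is constant, so T₂ = T₁ (V₁/V₂)^(γ−1).
γ = 5/3 for a monatomic ideal gas.
T₂ = 414 × (9.54/0.6)^(2/3) = 2618 K.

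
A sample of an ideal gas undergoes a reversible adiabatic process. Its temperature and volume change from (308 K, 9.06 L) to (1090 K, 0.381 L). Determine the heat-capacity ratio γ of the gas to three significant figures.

TV^(γ−1) = const ⇒ γ − 1 = ln(T₂/T₁) / ln(V₁/V₂).
γ = 1 + ln(1090/308) / ln(9.06/0.381) = 1.399.

γ ≈ 1.40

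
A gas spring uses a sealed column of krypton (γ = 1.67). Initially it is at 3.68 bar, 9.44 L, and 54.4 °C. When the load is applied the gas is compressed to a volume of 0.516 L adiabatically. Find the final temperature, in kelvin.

For a reversible adiabat TV^(γ−1) is constant, so T₂ = T₁ (V₁/V₂)^(γ−1).
T₁ = 54.4 °C = 327.5 K.
T₂ = 327.5 × (9.44/0.516)^(0.67) = 2296 K.

T₂ ≈ 2300 K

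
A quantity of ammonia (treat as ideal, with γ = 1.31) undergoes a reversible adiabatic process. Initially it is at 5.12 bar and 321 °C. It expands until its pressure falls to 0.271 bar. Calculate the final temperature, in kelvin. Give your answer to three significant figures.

Along an adiabat T P^((1−γ)/γ) is constant, so T₂ = T₁ (P₂/P₁)^((γ−1)/γ).
T₁ = 321 °C = 594.1 K.
T₂ = 594.1 × (0.271/5.12)^(0.237) = 296.4 K.

T₂ ≈ 296 K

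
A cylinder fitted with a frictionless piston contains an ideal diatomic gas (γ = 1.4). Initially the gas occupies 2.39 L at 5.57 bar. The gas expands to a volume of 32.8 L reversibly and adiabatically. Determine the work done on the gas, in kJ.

W ≈ -2.16 kJ

P₂ = P₁(V₁/V₂)^γ = 5.57×(2.39/32.8)^(1.4) = 0.1424 bar.
For a reversible adiabat, W_by_gas = (P₁V₁ − P₂V₂)/(γ−1).
W_by = (557000×0.00239 − 14240×0.0328) / (0.4) = 2161 J.
W_on_gas = −W_by = -2161 J.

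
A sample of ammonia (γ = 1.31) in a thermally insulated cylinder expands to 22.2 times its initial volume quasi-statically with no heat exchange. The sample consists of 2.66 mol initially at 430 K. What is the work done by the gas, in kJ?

W ≈ 18.9 kJ

Adiabatic: T₁V₁^(γ−1) = T₂V₂^(γ−1) ⇒ T₂ = T₁ (V₁/V₂)^(γ−1).
T₂ = 430 × (1/22.2)^(0.31) = 164.5 K.
Q = 0, so ΔU = W_on_gas = nCᵥΔT with Cᵥ = R/(γ−1) = 26.82 J/(mol·K).
ΔU = 2.66 × 26.82 × (164.5 − 430) = -18940 J.
Work done by the gas = −ΔU = 18940 J.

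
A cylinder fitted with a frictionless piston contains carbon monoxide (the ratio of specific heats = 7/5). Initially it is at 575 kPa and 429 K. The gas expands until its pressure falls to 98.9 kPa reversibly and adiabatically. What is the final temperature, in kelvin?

T₂ ≈ 259 K

Along an adiabat T P^((1−γ)/γ) is constant, so T₂ = T₁ (P₂/P₁)^((γ−1)/γ).
T₂ = 429 × (98.9/575)^(2/7) = 259.4 K.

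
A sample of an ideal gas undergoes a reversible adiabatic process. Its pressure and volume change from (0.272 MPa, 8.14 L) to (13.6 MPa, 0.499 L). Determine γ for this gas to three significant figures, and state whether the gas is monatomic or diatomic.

PV^γ = const ⇒ γ = ln(P₂/P₁) / ln(V₁/V₂).
γ = ln(13.6/0.272) / ln(8.14/0.499) = 1.401.
γ ≈ 1.40 is close to 7/5, so the gas is diatomic.

γ ≈ 1.40; diatomic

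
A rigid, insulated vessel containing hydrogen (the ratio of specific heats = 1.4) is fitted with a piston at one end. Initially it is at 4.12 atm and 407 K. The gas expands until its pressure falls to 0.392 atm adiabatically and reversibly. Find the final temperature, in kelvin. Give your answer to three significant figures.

T₂ ≈ 208 K

Along an adiabat T P^((1−γ)/γ) is constant, so T₂ = T₁ (P₂/P₁)^((γ−1)/γ).
T₂ = 407 × (0.392/4.12)^(0.286) = 207.8 K.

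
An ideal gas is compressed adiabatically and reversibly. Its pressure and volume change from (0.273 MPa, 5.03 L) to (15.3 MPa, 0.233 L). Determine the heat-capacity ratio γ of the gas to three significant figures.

γ ≈ 1.31

PV^γ = const ⇒ γ = ln(P₂/P₁) / ln(V₁/V₂).
γ = ln(15.3/0.273) / ln(5.03/0.233) = 1.311.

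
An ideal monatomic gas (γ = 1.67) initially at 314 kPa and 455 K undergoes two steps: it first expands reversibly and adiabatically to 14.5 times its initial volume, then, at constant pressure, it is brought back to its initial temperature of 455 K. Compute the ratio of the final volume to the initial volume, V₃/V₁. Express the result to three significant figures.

V₃/V₁ ≈ 87.0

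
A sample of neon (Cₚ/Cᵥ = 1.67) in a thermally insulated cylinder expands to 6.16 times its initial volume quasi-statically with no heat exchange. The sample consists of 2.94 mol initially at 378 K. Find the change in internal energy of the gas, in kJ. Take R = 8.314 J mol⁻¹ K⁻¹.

Adiabatic: T₁V₁^(γ−1) = T₂V₂^(γ−1) ⇒ T₂ = T₁ (V₁/V₂)^(γ−1).
T₂ = 378 × (1/6.16)^(0.67) = 111.8 K.
Q = 0, so ΔU = W_on_gas = nCᵥΔT with Cᵥ = R/(γ−1) = 12.41 J/(mol·K).
ΔU = 2.94 × 12.41 × (111.8 − 378) = -9711 J.

ΔU ≈ -9.71 kJ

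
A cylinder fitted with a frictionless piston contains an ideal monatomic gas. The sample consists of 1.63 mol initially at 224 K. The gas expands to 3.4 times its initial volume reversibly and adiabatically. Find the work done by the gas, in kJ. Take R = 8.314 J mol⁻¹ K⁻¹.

Adiabatic: T₁V₁^(γ−1) = T₂V₂^(γ−1) ⇒ T₂ = T₁ (V₁/V₂)^(γ−1).
γ = 5/3 for a monatomic ideal gas, so γ−1 = 2/3.
T₂ = 224 × (1/3.4)^(2/3) = 99.07 K.
Q = 0, so ΔU = W_on_gas = nCᵥΔT with Cᵥ = R/(γ−1) = 12.47 J/(mol·K).
ΔU = 1.63 × 12.47 × (99.07 − 224) = -2540 J.
Work done by the gas = −ΔU = 2540 J.

W ≈ 2.54 kJ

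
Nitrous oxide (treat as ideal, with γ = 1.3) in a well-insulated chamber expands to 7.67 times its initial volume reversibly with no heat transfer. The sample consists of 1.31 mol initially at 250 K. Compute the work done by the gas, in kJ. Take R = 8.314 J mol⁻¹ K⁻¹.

For a reversible adiabat TV^(γ−1) is constant, so T₂ = T₁ (V₁/V₂)^(γ−1).
T₂ = 250 × (1/7.67)^(0.3) = 135.7 K.
Q = 0, so ΔU = W_on_gas = nCᵥΔT with Cᵥ = R/(γ−1) = 27.71 J/(mol·K).
ΔU = 1.31 × 27.71 × (135.7 − 250) = -4150 J.
Work done by the gas = −ΔU = 4150 J.

W ≈ 4.15 kJ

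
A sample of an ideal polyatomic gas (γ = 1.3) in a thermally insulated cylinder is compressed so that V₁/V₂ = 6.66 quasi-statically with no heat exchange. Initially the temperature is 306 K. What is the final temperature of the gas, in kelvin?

T₂ ≈ 540 K

For a reversible adiabat TV^(γ−1) is constant, so T₂ = T₁ (V₁/V₂)^(γ−1).
T₂ = 306 × 6.66^(0.3) = 540.5 K.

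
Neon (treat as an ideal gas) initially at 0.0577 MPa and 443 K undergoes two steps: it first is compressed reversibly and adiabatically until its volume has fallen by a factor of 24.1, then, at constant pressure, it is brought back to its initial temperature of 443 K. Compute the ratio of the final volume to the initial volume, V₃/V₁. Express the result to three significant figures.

For a monatomic ideal gas γ = 5/3.
Adiabatic step: V₂/V₁ = 0.04149; T₂ = T₁·24.1^(2/3) = 3696 K.
Isobaric step: V₃/V₂ = T₃/T₂ = 443/3696.
V₃/V₁ = (V₂/V₁)(V₃/V₂) = 0.04149 × (443/3696) = 0.004973.

V₃/V₁ ≈ 0.00497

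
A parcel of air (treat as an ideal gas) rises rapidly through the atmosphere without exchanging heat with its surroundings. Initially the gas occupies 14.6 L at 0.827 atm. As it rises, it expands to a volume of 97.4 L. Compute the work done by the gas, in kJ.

γ = 7/5 for a diatomic ideal gas.
P₂ = P₁(V₁/V₂)^γ = 0.827×(14.6/97.4)^(7/5) = 0.05803 atm.
For a reversible adiabat, W_by_gas = (P₁V₁ − P₂V₂)/(γ−1).
W_by = (83800×0.0146 − 5879×0.0974) / (2/5) = 1627 J.

W ≈ 1.63 kJ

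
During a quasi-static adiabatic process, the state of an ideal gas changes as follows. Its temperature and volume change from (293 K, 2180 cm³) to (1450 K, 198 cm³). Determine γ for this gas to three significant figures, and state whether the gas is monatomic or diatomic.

γ ≈ 1.67; monatomic

TV^(γ−1) = const ⇒ γ − 1 = ln(T₂/T₁) / ln(V₁/V₂).
γ = 1 + ln(1450/293) / ln(2180/198) = 1.667.
γ ≈ 1.67 is close to 5/3, so the gas is monatomic.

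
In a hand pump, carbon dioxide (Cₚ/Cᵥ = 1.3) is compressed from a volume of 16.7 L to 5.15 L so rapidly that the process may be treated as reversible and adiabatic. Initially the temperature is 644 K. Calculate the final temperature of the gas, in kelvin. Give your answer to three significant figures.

Adiabatic: T₁V₁^(γ−1) = T₂V₂^(γ−1) ⇒ T₂ = T₁ (V₁/V₂)^(γ−1).
T₂ = 644 × (16.7/5.15)^(0.3) = 916.6 K.

T₂ ≈ 917 K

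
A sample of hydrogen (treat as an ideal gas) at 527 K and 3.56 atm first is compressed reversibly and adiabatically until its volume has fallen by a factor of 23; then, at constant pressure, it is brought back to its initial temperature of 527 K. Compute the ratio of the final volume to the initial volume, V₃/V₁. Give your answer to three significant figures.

V₃/V₁ ≈ 0.0124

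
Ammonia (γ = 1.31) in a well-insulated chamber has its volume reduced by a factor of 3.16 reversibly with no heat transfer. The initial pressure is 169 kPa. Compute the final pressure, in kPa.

Since PV^γ is constant along a reversible adiabat, P₂ = P₁ (V₁/V₂)^γ.
P₂ = 169 × 3.16^(1.31) = 762.9 kPa.

P₂ ≈ 763 kPa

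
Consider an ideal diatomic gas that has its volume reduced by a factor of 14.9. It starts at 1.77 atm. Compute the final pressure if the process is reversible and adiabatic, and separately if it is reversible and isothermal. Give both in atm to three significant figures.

adiabatic: 77.7 atm; isothermal: 26.4 atm

For a diatomic ideal gas γ = 7/5.
Isothermal: P₂ = P₁(V₁/V₂) = 1.77×14.9 = 26.37 atm.
Adiabatic: P₂ = P₁(V₁/V₂)^γ = 1.77×14.9^(7/5) = 77.7 atm.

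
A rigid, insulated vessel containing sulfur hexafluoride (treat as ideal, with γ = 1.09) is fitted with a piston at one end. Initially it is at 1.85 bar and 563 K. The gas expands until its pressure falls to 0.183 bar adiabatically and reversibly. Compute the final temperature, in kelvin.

T₂ ≈ 465 K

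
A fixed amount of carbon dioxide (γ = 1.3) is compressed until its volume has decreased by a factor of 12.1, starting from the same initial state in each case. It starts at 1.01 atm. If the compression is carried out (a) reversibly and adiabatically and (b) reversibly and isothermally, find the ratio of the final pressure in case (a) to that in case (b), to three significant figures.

Isothermal: P_b = P₁(V₁/V₂) = 1.01×12.1.
Adiabatic: P_a = P₁(V₁/V₂)^γ = 1.01×12.1^(1.3).
P_a/P_b = (V₁/V₂)^(γ−1) = 12.1^(0.3) = 2.113.

P_adiabatic / P_isothermal ≈ 2.11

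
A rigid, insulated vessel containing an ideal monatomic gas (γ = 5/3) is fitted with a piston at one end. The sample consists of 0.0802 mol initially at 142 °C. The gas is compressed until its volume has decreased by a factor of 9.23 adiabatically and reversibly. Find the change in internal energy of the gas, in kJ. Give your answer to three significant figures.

ΔU ≈ 1.41 kJ

Adiabatic: T₁V₁^(γ−1) = T₂V₂^(γ−1) ⇒ T₂ = T₁ (V₁/V₂)^(γ−1).
T₁ = 142 °C = 415.1 K.
T₂ = 415.1 × 9.23^(2/3) = 1827 K.
Q = 0, so ΔU = W_on_gas = nCᵥΔT with Cᵥ = R/(γ−1) = 12.47 J/(mol·K).
ΔU = 0.0802 × 12.47 × (1827 − 415.1) = 1412 J.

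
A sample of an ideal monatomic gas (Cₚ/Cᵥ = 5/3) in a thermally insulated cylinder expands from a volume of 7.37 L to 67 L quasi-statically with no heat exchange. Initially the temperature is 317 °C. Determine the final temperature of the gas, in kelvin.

Adiabatic: T₁V₁^(γ−1) = T₂V₂^(γ−1) ⇒ T₂ = T₁ (V₁/V₂)^(γ−1).
T₁ = 317 °C = 590.1 K.
T₂ = 590.1 × (7.37/67)^(2/3) = 135.5 K.

T₂ ≈ 135 K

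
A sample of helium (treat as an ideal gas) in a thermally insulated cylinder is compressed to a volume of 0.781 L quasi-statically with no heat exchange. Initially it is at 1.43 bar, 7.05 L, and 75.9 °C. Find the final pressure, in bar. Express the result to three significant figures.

Adiabatic: P₁V₁^γ = P₂V₂^γ ⇒ P₂ = P₁ (V₁/V₂)^γ.
γ = 5/3 for a monatomic ideal gas.
P₂ = 1.43 × (7.05/0.781)^(5/3) = 55.96 bar.

P₂ ≈ 56.0 bar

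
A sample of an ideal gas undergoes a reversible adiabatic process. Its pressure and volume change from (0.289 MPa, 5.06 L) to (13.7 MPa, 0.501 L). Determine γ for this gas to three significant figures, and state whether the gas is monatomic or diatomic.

γ ≈ 1.67; monatomic

PV^γ = const ⇒ γ = ln(P₂/P₁) / ln(V₁/V₂).
γ = ln(13.7/0.289) / ln(5.06/0.501) = 1.669.
γ ≈ 1.67 is close to 5/3, so the gas is monatomic.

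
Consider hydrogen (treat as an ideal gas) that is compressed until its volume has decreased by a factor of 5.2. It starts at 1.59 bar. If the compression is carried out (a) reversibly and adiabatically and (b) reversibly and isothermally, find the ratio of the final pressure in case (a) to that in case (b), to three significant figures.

For a diatomic ideal gas γ = 7/5.
Isothermal: P_b = P₁(V₁/V₂) = 1.59×5.2.
Adiabatic: P_a = P₁(V₁/V₂)^γ = 1.59×5.2^(7/5).
P_a/P_b = (V₁/V₂)^(γ−1) = 5.2^(2/5) = 1.934.

P_adiabatic / P_isothermal ≈ 1.93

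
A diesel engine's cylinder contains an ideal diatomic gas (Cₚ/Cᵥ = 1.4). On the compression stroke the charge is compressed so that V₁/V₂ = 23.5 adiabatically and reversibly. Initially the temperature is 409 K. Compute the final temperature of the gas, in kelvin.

T₂ ≈ 1450 K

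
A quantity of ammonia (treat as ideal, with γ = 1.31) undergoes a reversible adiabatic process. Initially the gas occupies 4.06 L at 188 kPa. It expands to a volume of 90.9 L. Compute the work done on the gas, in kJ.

P₂ = P₁(V₁/V₂)^γ = 188×(4.06/90.9)^(1.31) = 3.203 kPa.
For a reversible adiabat, W_by_gas = (P₁V₁ − P₂V₂)/(γ−1).
W_by = (188000×0.00406 − 3203×0.0909) / (0.31) = 1523 J.
W_on_gas = −W_by = -1523 J.

W ≈ -1.52 kJ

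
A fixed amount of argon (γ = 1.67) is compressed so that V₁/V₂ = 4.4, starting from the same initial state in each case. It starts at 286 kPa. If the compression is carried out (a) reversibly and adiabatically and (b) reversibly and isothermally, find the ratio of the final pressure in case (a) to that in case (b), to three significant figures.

P_adiabatic / P_isothermal ≈ 2.70

Isothermal: P_b = P₁(V₁/V₂) = 286×4.4.
Adiabatic: P_a = P₁(V₁/V₂)^γ = 286×4.4^(1.67).
P_a/P_b = (V₁/V₂)^(γ−1) = 4.4^(0.67) = 2.698.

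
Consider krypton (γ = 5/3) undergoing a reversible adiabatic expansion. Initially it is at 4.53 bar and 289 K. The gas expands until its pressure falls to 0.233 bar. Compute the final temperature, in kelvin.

Adiabatic: T₂/T₁ = (P₂/P₁)^((γ−1)/γ).
T₂ = 289 × (0.233/4.53)^(2/5) = 88.19 K.

T₂ ≈ 88.2 K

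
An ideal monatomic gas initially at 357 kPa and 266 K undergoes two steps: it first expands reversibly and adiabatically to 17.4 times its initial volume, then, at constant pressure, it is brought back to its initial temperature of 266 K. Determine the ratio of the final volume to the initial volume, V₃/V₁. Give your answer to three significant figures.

V₃/V₁ ≈ 117

For a monatomic ideal gas γ = 5/3.
Adiabatic step: V₂/V₁ = 17.4; T₂ = T₁·(1/17.4)^(2/3) = 39.61 K.
Isobaric step: V₃/V₂ = T₃/T₂ = 266/39.61.
V₃/V₁ = (V₂/V₁)(V₃/V₂) = 17.4 × (266/39.61) = 116.8.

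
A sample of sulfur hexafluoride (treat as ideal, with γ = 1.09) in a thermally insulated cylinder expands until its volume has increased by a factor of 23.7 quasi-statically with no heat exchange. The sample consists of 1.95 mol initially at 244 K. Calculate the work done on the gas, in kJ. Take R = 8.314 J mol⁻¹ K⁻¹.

For a reversible adiabat TV^(γ−1) is constant, so T₂ = T₁ (V₁/V₂)^(γ−1).
T₂ = 244 × (1/23.7)^(0.09) = 183.5 K.
Q = 0, so ΔU = W_on_gas = nCᵥΔT with Cᵥ = R/(γ−1) = 92.38 J/(mol·K).
ΔU = 1.95 × 92.38 × (183.5 − 244) = -10900 J.

W ≈ -10.9 kJ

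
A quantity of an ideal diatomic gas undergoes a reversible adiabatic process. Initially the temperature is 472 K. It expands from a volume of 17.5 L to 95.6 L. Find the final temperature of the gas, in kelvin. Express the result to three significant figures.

T₂ ≈ 239 K

For a reversible adiabat TV^(γ−1) is constant, so T₂ = T₁ (V₁/V₂)^(γ−1).
For a diatomic ideal gas γ = 7/5, so γ−1 = 2/5.
T₂ = 472 × (17.5/95.6)^(2/5) = 239.3 K.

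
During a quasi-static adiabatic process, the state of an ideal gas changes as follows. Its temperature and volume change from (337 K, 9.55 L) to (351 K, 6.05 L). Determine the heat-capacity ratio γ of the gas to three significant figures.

γ ≈ 1.09

TV^(γ−1) = const ⇒ γ − 1 = ln(T₂/T₁) / ln(V₁/V₂).
γ = 1 + ln(351/337) / ln(9.55/6.05) = 1.089.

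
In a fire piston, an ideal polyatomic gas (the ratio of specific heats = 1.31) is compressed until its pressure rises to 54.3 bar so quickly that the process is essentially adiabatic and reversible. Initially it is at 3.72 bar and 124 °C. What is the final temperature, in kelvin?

T₂ ≈ 749 K

Along an adiabat T P^((1−γ)/γ) is constant, so T₂ = T₁ (P₂/P₁)^((γ−1)/γ).
T₁ = 124 °C = 397.1 K.
T₂ = 397.1 × (54.3/3.72)^(0.237) = 749 K.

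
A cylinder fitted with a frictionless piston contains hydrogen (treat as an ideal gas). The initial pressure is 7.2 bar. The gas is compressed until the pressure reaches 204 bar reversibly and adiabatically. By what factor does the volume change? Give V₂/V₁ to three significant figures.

V₂/V₁ ≈ 0.0918

From PV^γ = const, V₂/V₁ = (P₁/P₂)^(1/γ).
For a diatomic ideal gas γ = 7/5.
V₂/V₁ = (7.2/204)^(5/7) = 0.09176.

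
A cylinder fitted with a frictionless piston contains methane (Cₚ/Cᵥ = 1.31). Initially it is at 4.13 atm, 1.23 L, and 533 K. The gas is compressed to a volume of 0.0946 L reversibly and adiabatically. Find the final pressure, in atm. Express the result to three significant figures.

P₂ ≈ 119 atm

Since PV^γ is constant along a reversible adiabat, P₂ = P₁ (V₁/V₂)^γ.
P₂ = 4.13 × (1.23/0.0946)^(1.31) = 118.9 atm.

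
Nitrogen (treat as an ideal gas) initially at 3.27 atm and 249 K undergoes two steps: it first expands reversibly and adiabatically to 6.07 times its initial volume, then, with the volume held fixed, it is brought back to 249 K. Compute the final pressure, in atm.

P₃ ≈ 0.539 atm

For a diatomic ideal gas γ = 7/5.
Adiabatic step (PV^γ = const): P₂ = 3.27×(1/6.07)^(7/5) = 0.2619 atm; T₂ = 249×(1/6.07)^(2/5) = 121 K.
Isochoric: P₃ = P₂(T₃/T₂) = 0.2619 × (249/121) = 0.5387 atm.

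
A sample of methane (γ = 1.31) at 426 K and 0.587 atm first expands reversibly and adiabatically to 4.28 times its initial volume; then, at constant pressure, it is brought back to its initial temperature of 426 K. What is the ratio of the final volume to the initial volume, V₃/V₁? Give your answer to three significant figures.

V₃/V₁ ≈ 6.72

Adiabatic step: V₂/V₁ = 4.28; T₂ = T₁·(1/4.28)^(0.31) = 271.4 K.
Isobaric step: V₃/V₂ = T₃/T₂ = 426/271.4.
V₃/V₁ = (V₂/V₁)(V₃/V₂) = 4.28 × (426/271.4) = 6.717.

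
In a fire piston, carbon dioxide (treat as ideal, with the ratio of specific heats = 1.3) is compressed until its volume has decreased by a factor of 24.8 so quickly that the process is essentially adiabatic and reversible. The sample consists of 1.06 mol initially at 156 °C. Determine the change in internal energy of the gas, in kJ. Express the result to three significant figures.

ΔU ≈ 20.4 kJ

For a reversible adiabat TV^(γ−1) is constant, so T₂ = T₁ (V₁/V₂)^(γ−1).
T₁ = 156 °C = 429.1 K.
T₂ = 429.1 × 24.8^(0.3) = 1124 K.
Q = 0, so ΔU = W_on_gas = nCᵥΔT with Cᵥ = R/(γ−1) = 27.71 J/(mol·K).
ΔU = 1.06 × 27.71 × (1124 − 429.1) = 20430 J.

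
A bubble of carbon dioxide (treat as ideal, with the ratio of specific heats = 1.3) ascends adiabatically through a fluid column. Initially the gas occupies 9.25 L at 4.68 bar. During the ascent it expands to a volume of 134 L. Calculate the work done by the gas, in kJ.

P₂ = P₁(V₁/V₂)^γ = 4.68×(9.25/134)^(1.3) = 0.1449 bar.
For a reversible adiabat, W_by_gas = (P₁V₁ − P₂V₂)/(γ−1).
W_by = (468000×0.00925 − 14490×0.134) / (0.3) = 7959 J.

W ≈ 7.96 kJ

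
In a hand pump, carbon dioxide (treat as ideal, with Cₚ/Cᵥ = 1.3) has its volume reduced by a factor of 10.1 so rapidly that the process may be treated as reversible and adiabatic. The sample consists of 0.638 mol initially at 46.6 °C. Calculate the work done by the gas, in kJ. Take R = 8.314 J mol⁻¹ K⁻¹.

W ≈ -5.66 kJ

Adiabatic: T₁V₁^(γ−1) = T₂V₂^(γ−1) ⇒ T₂ = T₁ (V₁/V₂)^(γ−1).
T₁ = 46.6 °C = 319.8 K.
T₂ = 319.8 × 10.1^(0.3) = 639.9 K.
Q = 0, so ΔU = W_on_gas = nCᵥΔT with Cᵥ = R/(γ−1) = 27.71 J/(mol·K).
ΔU = 0.638 × 27.71 × (639.9 − 319.8) = 5660 J.
Work done by the gas = −ΔU = -5660 J.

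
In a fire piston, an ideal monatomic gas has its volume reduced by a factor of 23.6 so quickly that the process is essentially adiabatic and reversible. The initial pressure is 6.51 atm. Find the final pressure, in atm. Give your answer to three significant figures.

P₂ ≈ 1260 atm

Adiabatic: P₁V₁^γ = P₂V₂^γ ⇒ P₂ = P₁ (V₁/V₂)^γ.
For a monatomic ideal gas γ = 5/3.
P₂ = 6.51 × 23.6^(5/3) = 1264 atm.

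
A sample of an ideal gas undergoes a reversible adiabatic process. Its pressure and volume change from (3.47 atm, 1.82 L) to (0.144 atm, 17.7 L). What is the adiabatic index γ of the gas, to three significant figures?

γ ≈ 1.40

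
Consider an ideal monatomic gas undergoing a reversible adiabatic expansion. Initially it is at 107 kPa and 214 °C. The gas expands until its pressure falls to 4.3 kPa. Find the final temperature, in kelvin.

Along an adiabat T P^((1−γ)/γ) is constant, so T₂ = T₁ (P₂/P₁)^((γ−1)/γ).
For a monatomic ideal gas γ = 5/3, so (γ−1)/γ = 2/5.
T₁ = 214 °C = 487.1 K.
T₂ = 487.1 × (4.3/107)^(2/5) = 134.7 K.

T₂ ≈ 135 K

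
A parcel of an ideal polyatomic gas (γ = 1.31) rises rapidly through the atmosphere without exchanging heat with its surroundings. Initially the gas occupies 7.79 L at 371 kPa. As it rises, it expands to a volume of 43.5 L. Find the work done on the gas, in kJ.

P₂ = P₁(V₁/V₂)^γ = 371×(7.79/43.5)^(1.31) = 38.98 kPa.
For a reversible adiabat, W_by_gas = (P₁V₁ − P₂V₂)/(γ−1).
W_by = (371000×0.00779 − 38980×0.0435) / (0.31) = 3853 J.
W_on_gas = −W_by = -3853 J.

W ≈ -3.85 kJ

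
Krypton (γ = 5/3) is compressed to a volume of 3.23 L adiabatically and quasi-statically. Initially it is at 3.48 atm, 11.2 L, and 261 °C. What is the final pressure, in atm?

P₂ ≈ 27.6 atm

Adiabatic: P₁V₁^γ = P₂V₂^γ ⇒ P₂ = P₁ (V₁/V₂)^γ.
P₂ = 3.48 × (11.2/3.23)^(5/3) = 27.64 atm.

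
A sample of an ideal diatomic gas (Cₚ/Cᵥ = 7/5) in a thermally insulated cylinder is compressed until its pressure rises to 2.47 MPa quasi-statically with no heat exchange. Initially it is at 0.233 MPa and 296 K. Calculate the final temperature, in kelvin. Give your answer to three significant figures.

T₂ ≈ 581 K

Along an adiabat T P^((1−γ)/γ) is constant, so T₂ = T₁ (P₂/P₁)^((γ−1)/γ).
T₂ = 296 × (2.47/0.233)^(2/7) = 581.1 K.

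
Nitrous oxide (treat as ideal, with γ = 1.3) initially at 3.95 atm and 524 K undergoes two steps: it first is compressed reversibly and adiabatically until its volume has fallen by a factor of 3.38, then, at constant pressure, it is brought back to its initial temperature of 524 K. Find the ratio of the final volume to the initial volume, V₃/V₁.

V₃/V₁ ≈ 0.205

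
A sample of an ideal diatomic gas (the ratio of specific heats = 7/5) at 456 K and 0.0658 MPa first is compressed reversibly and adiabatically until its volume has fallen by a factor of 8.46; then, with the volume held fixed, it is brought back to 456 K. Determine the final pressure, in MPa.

Adiabatic step (PV^γ = const): P₂ = 0.0658×8.46^(7/5) = 1.308 MPa; T₂ = 456×8.46^(2/5) = 1071 K.
Isochoric: P₃ = P₂(T₃/T₂) = 1.308 × (456/1071) = 0.5567 MPa.

P₃ ≈ 0.557 MPa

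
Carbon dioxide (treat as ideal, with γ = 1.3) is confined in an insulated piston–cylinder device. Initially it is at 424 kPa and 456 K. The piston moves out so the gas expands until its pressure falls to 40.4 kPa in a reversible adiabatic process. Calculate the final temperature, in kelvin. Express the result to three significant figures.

Along an adiabat T P^((1−γ)/γ) is constant, so T₂ = T₁ (P₂/P₁)^((γ−1)/γ).
T₂ = 456 × (40.4/424)^(0.231) = 265.1 K.

T₂ ≈ 265 K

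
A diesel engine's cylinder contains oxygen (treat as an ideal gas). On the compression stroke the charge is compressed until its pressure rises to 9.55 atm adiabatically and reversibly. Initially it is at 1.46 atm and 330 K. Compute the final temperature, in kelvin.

T₂ ≈ 564 K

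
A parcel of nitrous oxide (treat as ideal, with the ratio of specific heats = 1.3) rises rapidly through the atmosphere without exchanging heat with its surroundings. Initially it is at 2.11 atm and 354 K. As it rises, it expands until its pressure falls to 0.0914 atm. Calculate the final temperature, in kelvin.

Adiabatic: T₂/T₁ = (P₂/P₁)^((γ−1)/γ).
T₂ = 354 × (0.0914/2.11)^(0.231) = 171.5 K.

T₂ ≈ 172 K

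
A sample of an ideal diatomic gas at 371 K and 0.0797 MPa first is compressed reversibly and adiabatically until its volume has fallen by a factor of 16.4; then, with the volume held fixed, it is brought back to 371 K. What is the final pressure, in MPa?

P₃ ≈ 1.31 MPa

For a diatomic ideal gas γ = 7/5.
Adiabatic step (PV^γ = const): P₂ = 0.0797×16.4^(7/5) = 4.002 MPa; T₂ = 371×16.4^(2/5) = 1136 K.
Isochoric: P₃ = P₂(T₃/T₂) = 4.002 × (371/1136) = 1.307 MPa.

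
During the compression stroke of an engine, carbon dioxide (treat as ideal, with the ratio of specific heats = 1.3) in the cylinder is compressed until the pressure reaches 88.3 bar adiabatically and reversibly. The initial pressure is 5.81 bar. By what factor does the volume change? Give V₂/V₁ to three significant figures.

From PV^γ = const, V₂/V₁ = (P₁/P₂)^(1/γ).
V₂/V₁ = (5.81/88.3)^(0.769) = 0.1233.

V₂/V₁ ≈ 0.123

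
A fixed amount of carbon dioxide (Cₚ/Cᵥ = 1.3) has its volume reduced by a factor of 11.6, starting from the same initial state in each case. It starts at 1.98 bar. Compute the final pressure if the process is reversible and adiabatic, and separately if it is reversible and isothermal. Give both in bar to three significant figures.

adiabatic: 47.9 bar; isothermal: 23.0 bar

Isothermal: P₂ = P₁(V₁/V₂) = 1.98×11.6 = 22.97 bar.
Adiabatic: P₂ = P₁(V₁/V₂)^γ = 1.98×11.6^(1.3) = 47.91 bar.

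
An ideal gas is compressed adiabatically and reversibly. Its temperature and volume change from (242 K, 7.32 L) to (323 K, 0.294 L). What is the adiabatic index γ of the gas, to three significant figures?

TV^(γ−1) = const ⇒ γ − 1 = ln(T₂/T₁) / ln(V₁/V₂).
γ = 1 + ln(323/242) / ln(7.32/0.294) = 1.09.

γ ≈ 1.09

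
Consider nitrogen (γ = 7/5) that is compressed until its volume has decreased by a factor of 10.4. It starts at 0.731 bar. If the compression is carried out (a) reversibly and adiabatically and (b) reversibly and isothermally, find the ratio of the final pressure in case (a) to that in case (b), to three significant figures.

Isothermal: P_b = P₁(V₁/V₂) = 0.731×10.4.
Adiabatic: P_a = P₁(V₁/V₂)^γ = 0.731×10.4^(7/5).
P_a/P_b = (V₁/V₂)^(γ−1) = 10.4^(2/5) = 2.552.

P_adiabatic / P_isothermal ≈ 2.55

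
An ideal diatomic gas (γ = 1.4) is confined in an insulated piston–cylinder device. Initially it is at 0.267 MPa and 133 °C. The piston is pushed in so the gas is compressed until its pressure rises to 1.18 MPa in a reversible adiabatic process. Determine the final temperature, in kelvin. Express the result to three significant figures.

T₂ ≈ 621 K

Adiabatic: T₂/T₁ = (P₂/P₁)^((γ−1)/γ).
T₁ = 133 °C = 406.1 K.
T₂ = 406.1 × (1.18/0.267)^(0.286) = 621 K.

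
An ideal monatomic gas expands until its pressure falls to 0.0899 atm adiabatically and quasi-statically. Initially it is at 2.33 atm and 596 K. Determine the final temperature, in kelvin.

Along an adiabat T P^((1−γ)/γ) is constant, so T₂ = T₁ (P₂/P₁)^((γ−1)/γ).
For a monatomic ideal gas γ = 5/3, so (γ−1)/γ = 2/5.
T₂ = 596 × (0.0899/2.33)^(2/5) = 162.1 K.

T₂ ≈ 162 K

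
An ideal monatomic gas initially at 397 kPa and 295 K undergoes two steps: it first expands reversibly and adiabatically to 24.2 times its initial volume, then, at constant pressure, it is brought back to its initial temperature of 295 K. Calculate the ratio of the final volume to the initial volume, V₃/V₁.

For a monatomic ideal gas γ = 5/3.
Adiabatic step: V₂/V₁ = 24.2; T₂ = T₁·(1/24.2)^(2/3) = 35.26 K.
Isobaric step: V₃/V₂ = T₃/T₂ = 295/35.26.
V₃/V₁ = (V₂/V₁)(V₃/V₂) = 24.2 × (295/35.26) = 202.5.

V₃/V₁ ≈ 202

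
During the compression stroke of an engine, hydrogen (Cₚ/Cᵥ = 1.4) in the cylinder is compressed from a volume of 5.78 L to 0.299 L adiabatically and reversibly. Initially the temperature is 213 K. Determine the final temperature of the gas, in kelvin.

T₂ ≈ 696 K

For a reversible adiabat TV^(γ−1) is constant, so T₂ = T₁ (V₁/V₂)^(γ−1).
T₂ = 213 × (5.78/0.299)^(0.4) = 696.4 K.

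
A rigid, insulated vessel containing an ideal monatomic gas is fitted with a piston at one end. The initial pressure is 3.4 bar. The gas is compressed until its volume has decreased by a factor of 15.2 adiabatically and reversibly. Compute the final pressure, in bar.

P₂ ≈ 317 bar

Since PV^γ is constant along a reversible adiabat, P₂ = P₁ (V₁/V₂)^γ.
For a monatomic ideal gas γ = 5/3.
P₂ = 3.4 × 15.2^(5/3) = 317.1 bar.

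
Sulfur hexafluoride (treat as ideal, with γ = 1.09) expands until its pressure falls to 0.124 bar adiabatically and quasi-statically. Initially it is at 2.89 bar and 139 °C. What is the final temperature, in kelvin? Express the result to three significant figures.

T₂ ≈ 318 K

Along an adiabat T P^((1−γ)/γ) is constant, so T₂ = T₁ (P₂/P₁)^((γ−1)/γ).
T₁ = 139 °C = 412.1 K.
T₂ = 412.1 × (0.124/2.89)^(0.0826) = 317.8 K.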